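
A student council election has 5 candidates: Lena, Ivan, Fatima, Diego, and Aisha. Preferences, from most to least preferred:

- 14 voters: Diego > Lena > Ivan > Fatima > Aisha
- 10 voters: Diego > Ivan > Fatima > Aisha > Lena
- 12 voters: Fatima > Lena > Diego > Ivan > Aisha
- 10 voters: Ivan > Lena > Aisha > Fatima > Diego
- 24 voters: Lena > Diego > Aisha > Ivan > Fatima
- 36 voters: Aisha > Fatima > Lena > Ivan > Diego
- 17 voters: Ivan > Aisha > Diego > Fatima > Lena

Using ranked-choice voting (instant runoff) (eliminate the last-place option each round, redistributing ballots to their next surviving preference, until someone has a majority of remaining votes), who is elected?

Round 1: Lena 24, Ivan 27, Fatima 12, Diego 24, Aisha 36. Eliminate Fatima.
Round 2: Lena 36, Ivan 27, Diego 24, Aisha 36. Eliminate Diego.
Round 3: Lena 50, Ivan 37, Aisha 36. Eliminate Aisha.
Round 4: Lena 86, Ivan 37. Lena has a majority.

Lena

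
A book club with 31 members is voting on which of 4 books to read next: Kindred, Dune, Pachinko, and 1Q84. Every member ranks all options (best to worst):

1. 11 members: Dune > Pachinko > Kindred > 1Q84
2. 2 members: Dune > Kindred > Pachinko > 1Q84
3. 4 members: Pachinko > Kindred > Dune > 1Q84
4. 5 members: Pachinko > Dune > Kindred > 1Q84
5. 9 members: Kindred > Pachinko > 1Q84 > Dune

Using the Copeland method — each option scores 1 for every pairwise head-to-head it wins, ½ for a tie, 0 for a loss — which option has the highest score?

Pachinko

Kindred: beats 1Q84; loses to Dune and Pachinko → score 1.
Dune: beats Kindred and 1Q84; loses to Pachinko → score 2.
Pachinko: beats Kindred, Dune, and 1Q84 → score 3.
1Q84: loses to Kindred, Dune, and Pachinko → score 0.
Pachinko has the best pairwise record.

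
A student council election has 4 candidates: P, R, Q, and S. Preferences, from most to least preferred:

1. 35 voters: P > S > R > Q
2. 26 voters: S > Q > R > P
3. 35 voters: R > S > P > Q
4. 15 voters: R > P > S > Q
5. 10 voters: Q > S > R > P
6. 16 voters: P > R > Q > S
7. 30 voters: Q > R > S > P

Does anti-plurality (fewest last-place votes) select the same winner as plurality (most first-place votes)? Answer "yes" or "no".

no

Anti-plurality — last-place votes: P 66, R 0, Q 85, S 16. Winner: R.
Plurality — first-place votes: P 51, R 50, Q 40, S 26. Winner: P.
The two methods disagree.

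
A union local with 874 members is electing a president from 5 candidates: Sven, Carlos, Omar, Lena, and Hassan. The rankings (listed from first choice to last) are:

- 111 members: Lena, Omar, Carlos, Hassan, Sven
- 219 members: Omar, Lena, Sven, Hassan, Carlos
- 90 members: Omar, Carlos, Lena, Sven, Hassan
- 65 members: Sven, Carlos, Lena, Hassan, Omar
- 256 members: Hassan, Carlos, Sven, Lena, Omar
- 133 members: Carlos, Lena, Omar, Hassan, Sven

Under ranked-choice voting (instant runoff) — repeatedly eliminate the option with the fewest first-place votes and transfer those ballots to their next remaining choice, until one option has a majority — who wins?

Omar

Round 1: Sven 65, Carlos 133, Omar 309, Lena 111, Hassan 256. Eliminate Sven.
Round 2: Carlos 198, Omar 309, Lena 111, Hassan 256. Eliminate Lena.
Round 3: Carlos 198, Omar 420, Hassan 256. Eliminate Carlos.
Round 4: Omar 553, Hassan 321. Omar has a majority.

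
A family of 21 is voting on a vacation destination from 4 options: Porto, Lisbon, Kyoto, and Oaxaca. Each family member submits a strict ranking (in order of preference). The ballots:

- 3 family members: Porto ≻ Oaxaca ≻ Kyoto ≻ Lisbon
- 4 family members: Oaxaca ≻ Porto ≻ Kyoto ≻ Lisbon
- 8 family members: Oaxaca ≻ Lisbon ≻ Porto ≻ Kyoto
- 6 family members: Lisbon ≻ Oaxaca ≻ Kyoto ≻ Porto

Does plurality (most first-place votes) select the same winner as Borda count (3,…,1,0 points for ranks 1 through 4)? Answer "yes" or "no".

Plurality — first-place votes: Porto 3, Lisbon 6, Kyoto 0, Oaxaca 12. Winner: Oaxaca.
Borda — scores: Porto 25, Lisbon 34, Kyoto 13, Oaxaca 54. Winner: Oaxaca.
The two methods agree.

yes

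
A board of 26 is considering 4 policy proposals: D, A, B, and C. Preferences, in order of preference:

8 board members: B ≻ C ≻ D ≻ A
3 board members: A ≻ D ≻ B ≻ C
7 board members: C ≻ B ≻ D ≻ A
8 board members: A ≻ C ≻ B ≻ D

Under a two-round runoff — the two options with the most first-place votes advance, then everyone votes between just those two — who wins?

B

Round 1 first-place votes: D 0, A 11, B 8, C 7.
A and B advance.
Runoff: A is preferred to B by 11 voters; B by 15.
B wins the runoff.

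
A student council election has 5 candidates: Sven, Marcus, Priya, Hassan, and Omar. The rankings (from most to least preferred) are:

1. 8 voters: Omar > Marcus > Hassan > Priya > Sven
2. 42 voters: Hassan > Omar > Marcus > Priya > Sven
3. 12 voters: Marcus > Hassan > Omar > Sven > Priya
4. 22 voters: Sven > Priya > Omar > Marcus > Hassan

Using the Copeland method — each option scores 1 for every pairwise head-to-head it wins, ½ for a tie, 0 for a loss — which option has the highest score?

Sven: loses to Marcus, Priya, Hassan, and Omar → score 0.
Marcus: beats Sven and Priya; ties Hassan; loses to Omar → score 2.5.
Priya: beats Sven; loses to Marcus, Hassan, and Omar → score 1.
Hassan: beats Sven, Priya, and Omar; ties Marcus → score 3.5.
Omar: beats Sven, Marcus, and Priya; loses to Hassan → score 3.
Hassan has the best pairwise record.

Hassan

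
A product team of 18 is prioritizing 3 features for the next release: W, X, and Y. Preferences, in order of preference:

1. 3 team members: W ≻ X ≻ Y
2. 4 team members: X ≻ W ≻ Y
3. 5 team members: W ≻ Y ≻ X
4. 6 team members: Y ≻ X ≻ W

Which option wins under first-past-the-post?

First-place votes: W 8, X 4, Y 6.
W has the most first-place votes.

W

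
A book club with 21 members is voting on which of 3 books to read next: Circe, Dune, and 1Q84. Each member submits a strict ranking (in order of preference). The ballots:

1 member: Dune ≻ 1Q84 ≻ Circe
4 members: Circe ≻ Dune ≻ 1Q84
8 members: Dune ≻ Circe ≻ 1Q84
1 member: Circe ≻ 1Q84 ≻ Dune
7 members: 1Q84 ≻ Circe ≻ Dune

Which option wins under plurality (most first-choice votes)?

First-place votes: Circe 5, Dune 9, 1Q84 7.
Dune has the most first-place votes.

Dune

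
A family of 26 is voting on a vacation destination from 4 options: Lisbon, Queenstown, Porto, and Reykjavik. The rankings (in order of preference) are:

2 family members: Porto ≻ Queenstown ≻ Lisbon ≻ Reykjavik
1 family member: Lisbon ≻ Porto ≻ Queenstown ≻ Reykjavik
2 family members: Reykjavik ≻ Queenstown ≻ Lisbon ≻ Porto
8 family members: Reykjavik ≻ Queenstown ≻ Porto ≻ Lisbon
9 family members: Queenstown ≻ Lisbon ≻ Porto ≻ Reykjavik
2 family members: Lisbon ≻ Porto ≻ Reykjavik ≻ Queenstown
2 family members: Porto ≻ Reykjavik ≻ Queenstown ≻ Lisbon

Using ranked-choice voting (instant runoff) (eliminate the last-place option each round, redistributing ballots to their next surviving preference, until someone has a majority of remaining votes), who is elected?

Reykjavik

Round 1: Lisbon 3, Queenstown 9, Porto 4, Reykjavik 10. Eliminate Lisbon.
Round 2: Queenstown 9, Porto 7, Reykjavik 10. Eliminate Porto.
Round 3: Queenstown 12, Reykjavik 14. Reykjavik has a majority.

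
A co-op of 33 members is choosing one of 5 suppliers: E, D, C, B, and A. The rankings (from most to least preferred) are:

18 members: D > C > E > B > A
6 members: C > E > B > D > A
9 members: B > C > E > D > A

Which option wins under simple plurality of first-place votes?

First-place votes: E 0, D 18, C 6, B 9, A 0.
D has the most first-place votes.

D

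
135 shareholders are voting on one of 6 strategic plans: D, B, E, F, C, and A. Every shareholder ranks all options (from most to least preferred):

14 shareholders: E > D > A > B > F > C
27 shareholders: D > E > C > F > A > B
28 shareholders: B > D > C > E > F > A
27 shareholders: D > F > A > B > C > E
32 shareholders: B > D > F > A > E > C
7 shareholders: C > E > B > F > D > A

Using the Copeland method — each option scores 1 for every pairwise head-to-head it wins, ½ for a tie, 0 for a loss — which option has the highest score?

D

D: beats B, E, F, C, and A → score 5.
B: beats E, F, and C; loses to D and A → score 3.
E: beats F, C, and A; loses to D and B → score 3.
F: beats C and A; loses to D, B, and E → score 2.
C: loses to D, B, E, F, and A → score 0.
A: beats B and C; loses to D, E, and F → score 2.
D has the best pairwise record.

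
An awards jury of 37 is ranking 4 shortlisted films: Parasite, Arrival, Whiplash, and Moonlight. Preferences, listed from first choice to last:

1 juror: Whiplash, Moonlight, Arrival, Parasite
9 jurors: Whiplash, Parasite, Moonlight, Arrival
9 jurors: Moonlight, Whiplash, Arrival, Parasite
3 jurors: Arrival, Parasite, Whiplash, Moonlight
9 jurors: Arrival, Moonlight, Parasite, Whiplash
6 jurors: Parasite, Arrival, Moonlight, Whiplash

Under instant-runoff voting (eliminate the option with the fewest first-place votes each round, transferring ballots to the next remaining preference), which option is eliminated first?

Parasite

Round 1: Parasite 6, Arrival 12, Whiplash 10, Moonlight 9. Eliminate Parasite.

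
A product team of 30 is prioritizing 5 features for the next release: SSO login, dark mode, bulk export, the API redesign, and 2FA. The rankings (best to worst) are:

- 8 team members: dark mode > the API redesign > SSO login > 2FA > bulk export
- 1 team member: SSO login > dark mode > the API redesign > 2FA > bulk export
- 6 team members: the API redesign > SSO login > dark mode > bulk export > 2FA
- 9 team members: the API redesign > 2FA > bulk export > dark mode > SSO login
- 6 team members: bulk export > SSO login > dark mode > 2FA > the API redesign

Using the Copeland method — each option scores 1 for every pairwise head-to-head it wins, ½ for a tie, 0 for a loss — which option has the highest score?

SSO login: beats 2FA; ties bulk export; loses to dark mode and the API redesign → score 1.5.
dark mode: beats SSO login and 2FA; ties bulk export and the API redesign → score 3.
bulk export: ties SSO login and dark mode; loses to the API redesign and 2FA → score 1.
the API redesign: beats SSO login, bulk export, and 2FA; ties dark mode → score 3.5.
2FA: beats bulk export; loses to SSO login, dark mode, and the API redesign → score 1.
the API redesign has the best pairwise record.

the API redesign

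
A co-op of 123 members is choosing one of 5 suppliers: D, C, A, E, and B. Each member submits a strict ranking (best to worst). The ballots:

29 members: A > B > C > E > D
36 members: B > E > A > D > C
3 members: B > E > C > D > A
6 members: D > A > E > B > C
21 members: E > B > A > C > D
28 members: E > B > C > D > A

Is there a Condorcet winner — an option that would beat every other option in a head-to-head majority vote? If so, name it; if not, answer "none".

B vs D: 117–6 for B.
B vs C: 123–0 for B.
B vs A: 88–35 for B.
B vs E: 68–55 for B.
B beats every other option head-to-head.

B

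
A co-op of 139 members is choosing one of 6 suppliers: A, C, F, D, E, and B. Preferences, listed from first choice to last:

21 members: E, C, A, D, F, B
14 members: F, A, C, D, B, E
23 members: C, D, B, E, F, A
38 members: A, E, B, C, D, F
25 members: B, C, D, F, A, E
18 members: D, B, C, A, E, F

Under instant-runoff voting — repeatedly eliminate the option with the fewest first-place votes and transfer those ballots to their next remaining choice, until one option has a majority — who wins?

C

Round 1: A 38, C 23, F 14, D 18, E 21, B 25. Eliminate F.
Round 2: A 52, C 23, D 18, E 21, B 25. Eliminate D.
Round 3: A 52, C 23, E 21, B 43. Eliminate E.
Round 4: A 52, C 44, B 43. Eliminate B.
Round 5: A 52, C 87. C has a majority.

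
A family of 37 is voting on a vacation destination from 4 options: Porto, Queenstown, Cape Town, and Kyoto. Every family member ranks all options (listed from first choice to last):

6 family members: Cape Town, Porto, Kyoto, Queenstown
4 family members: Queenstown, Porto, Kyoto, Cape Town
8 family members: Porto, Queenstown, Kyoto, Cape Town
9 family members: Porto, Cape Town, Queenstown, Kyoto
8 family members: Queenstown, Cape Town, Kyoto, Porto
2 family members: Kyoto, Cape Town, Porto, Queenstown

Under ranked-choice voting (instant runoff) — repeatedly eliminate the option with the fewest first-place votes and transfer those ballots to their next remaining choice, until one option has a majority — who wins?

Porto

Round 1: Porto 17, Queenstown 12, Cape Town 6, Kyoto 2. Eliminate Kyoto.
Round 2: Porto 17, Queenstown 12, Cape Town 8. Eliminate Cape Town.
Round 3: Porto 25, Queenstown 12. Porto has a majority.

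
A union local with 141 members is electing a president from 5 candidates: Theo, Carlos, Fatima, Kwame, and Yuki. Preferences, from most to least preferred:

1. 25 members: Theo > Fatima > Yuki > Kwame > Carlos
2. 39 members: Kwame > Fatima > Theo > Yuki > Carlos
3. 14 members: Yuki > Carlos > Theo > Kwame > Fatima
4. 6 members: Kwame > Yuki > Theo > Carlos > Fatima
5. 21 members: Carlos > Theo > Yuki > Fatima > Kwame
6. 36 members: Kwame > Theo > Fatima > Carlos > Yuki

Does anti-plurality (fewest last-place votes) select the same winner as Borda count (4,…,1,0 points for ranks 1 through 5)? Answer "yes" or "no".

Anti-plurality — last-place votes: Theo 0, Carlos 64, Fatima 20, Kwame 21, Yuki 36. Winner: Theo.
Borda — scores: Theo 389, Carlos 168, Fatima 285, Kwame 363, Yuki 205. Winner: Theo.
The two methods agree.

yes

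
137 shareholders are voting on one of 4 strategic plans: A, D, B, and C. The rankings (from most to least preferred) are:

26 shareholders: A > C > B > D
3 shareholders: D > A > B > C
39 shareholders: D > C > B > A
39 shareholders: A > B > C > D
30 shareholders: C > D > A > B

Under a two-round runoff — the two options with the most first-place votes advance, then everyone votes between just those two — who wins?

Round 1 first-place votes: A 65, D 42, B 0, C 30.
A and D advance.
Runoff: A is preferred to D by 65 voters; D by 72.
D wins the runoff.

D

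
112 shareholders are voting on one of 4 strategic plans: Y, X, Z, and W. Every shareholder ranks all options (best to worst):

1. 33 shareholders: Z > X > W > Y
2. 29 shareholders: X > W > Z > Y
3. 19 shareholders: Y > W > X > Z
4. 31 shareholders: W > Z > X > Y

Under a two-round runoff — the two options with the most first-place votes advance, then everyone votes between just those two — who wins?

W

Round 1 first-place votes: Y 19, X 29, Z 33, W 31.
Z and W advance.
Runoff: Z is preferred to W by 33 voters; W by 79.
W wins the runoff.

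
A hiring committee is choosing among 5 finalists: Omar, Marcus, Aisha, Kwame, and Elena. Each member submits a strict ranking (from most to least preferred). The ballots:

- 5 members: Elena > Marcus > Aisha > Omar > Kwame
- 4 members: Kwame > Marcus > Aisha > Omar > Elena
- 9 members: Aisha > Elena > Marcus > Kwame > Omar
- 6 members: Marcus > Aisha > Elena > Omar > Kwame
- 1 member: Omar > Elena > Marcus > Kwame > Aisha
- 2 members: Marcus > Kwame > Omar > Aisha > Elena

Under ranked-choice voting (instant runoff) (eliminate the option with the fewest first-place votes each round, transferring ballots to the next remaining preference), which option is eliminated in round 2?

Kwame

Round 1: Omar 1, Marcus 8, Aisha 9, Kwame 4, Elena 5. Eliminate Omar.
Round 2: Marcus 8, Aisha 9, Kwame 4, Elena 6. Eliminate Kwame.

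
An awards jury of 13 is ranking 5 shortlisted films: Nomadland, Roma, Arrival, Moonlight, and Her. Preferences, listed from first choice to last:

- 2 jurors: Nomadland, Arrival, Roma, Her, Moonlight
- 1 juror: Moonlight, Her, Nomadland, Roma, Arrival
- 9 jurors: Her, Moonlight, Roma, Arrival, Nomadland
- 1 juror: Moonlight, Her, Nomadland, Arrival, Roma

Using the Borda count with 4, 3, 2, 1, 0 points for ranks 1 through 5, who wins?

Her

Nomadland: 2·4 + 1·2 + 9·0 + 1·2 = 12
Roma: 2·2 + 1·1 + 9·2 + 1·0 = 23
Arrival: 2·3 + 1·0 + 9·1 + 1·1 = 16
Moonlight: 2·0 + 1·4 + 9·3 + 1·4 = 35
Her: 2·1 + 1·3 + 9·4 + 1·3 = 44
Her has the highest Borda score (44).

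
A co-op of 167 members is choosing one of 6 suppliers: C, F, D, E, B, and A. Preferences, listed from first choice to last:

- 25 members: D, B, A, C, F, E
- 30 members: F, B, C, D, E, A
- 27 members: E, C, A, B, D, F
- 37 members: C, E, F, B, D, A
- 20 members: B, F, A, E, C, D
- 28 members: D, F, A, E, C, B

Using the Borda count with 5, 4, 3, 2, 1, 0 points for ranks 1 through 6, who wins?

C: 25·2 + 30·3 + 27·4 + 37·5 + 20·1 + 28·1 = 481
F: 25·1 + 30·5 + 27·0 + 37·3 + 20·4 + 28·4 = 478
D: 25·5 + 30·2 + 27·1 + 37·1 + 20·0 + 28·5 = 389
E: 25·0 + 30·1 + 27·5 + 37·4 + 20·2 + 28·2 = 409
B: 25·4 + 30·4 + 27·2 + 37·2 + 20·5 + 28·0 = 448
A: 25·3 + 30·0 + 27·3 + 37·0 + 20·3 + 28·3 = 300
C has the highest Borda score (481).

C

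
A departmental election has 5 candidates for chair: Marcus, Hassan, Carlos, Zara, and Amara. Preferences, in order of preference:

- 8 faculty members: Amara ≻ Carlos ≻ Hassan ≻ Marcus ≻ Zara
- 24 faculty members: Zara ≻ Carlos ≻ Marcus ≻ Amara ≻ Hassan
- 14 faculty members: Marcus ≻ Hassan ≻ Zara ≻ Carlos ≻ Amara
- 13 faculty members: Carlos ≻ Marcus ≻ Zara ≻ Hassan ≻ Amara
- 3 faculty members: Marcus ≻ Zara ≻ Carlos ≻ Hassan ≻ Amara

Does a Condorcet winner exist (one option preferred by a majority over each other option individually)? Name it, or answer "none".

Checking pairwise contests:
Carlos beats Marcus 45–17.
Marcus beats Hassan 54–8.
Zara beats Carlos 41–21.
Marcus beats Zara 38–24.
Marcus beats Amara 54–8.
Every option loses at least one head-to-head, so there is no Condorcet winner.

none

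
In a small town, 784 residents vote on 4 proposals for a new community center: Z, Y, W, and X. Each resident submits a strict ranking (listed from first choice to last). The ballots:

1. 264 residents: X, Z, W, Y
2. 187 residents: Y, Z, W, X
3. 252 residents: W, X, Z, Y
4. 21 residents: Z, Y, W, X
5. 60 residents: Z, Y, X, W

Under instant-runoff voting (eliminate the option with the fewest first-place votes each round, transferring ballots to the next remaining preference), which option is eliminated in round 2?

W

Round 1: Z 81, Y 187, W 252, X 264. Eliminate Z.
Round 2: Y 268, W 252, X 264. Eliminate W.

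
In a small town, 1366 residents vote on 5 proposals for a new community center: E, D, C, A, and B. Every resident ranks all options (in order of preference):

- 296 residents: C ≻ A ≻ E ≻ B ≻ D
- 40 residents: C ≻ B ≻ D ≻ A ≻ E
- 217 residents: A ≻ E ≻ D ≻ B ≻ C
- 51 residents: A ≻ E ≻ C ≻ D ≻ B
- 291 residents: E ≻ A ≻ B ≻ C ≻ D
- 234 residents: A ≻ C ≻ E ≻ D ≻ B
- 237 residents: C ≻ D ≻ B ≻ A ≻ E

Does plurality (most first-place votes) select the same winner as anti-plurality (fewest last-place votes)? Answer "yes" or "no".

Plurality — first-place votes: E 291, D 0, C 573, A 502, B 0. Winner: C.
Anti-plurality — last-place votes: E 277, D 587, C 217, A 0, B 285. Winner: A.
The two methods disagree.

no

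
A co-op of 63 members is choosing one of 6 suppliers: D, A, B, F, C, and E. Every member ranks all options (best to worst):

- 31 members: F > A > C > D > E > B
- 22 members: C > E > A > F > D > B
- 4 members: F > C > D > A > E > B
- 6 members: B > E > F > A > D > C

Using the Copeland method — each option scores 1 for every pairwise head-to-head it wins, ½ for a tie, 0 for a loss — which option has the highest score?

F

D: beats B and E; loses to A, F, and C → score 2.
A: beats D, B, C, and E; loses to F → score 4.
B: loses to D, A, F, C, and E → score 0.
F: beats D, A, B, C, and E → score 5.
C: beats D, B, and E; loses to A and F → score 3.
E: beats B; loses to D, A, F, and C → score 1.
F has the best pairwise record.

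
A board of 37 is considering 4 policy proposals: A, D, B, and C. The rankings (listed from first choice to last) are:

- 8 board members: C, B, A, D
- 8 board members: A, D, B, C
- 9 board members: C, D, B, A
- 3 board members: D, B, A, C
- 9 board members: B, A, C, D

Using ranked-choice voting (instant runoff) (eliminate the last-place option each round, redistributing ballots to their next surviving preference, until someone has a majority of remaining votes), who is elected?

B

Round 1: A 8, D 3, B 9, C 17. Eliminate D.
Round 2: A 8, B 12, C 17. Eliminate A.
Round 3: B 20, C 17. B has a majority.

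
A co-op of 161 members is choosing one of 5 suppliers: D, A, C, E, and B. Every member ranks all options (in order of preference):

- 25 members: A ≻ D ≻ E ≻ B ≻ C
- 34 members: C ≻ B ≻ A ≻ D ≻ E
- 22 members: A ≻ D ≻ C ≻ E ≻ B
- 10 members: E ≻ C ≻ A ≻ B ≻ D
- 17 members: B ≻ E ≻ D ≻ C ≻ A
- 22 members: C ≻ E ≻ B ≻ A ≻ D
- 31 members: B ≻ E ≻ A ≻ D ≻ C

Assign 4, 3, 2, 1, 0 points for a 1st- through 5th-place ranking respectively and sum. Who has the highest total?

B

D: 25·3 + 34·1 + 22·3 + 10·0 + 17·2 + 22·0 + 31·1 = 240
A: 25·4 + 34·2 + 22·4 + 10·2 + 17·0 + 22·1 + 31·2 = 360
C: 25·0 + 34·4 + 22·2 + 10·3 + 17·1 + 22·4 + 31·0 = 315
E: 25·2 + 34·0 + 22·1 + 10·4 + 17·3 + 22·3 + 31·3 = 322
B: 25·1 + 34·3 + 22·0 + 10·1 + 17·4 + 22·2 + 31·4 = 373
B has the highest Borda score (373).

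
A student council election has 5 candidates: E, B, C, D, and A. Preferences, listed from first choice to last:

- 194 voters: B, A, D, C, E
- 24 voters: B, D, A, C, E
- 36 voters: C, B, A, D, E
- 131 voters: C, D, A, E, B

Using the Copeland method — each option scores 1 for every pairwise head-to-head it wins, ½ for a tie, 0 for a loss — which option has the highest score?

E: loses to B, C, D, and A → score 0.
B: beats E, C, D, and A → score 4.
C: beats E; loses to B, D, and A → score 1.
D: beats E and C; loses to B and A → score 2.
A: beats E, C, and D; loses to B → score 3.
B has the best pairwise record.

B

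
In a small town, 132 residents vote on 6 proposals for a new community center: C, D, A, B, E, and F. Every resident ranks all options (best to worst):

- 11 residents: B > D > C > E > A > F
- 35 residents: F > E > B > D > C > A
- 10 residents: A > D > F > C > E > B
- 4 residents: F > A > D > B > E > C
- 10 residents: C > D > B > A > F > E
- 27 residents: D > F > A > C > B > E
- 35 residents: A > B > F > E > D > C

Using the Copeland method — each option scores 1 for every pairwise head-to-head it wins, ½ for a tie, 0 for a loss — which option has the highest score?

C: loses to D, A, B, E, and F → score 0.
D: beats C and A; loses to B, E, and F → score 2.
A: beats C, B, and E; ties F; loses to D → score 3.5.
B: beats C, D, and E; loses to A and F → score 3.
E: beats C and D; loses to A, B, and F → score 2.
F: beats C, D, B, and E; ties A → score 4.5.
F has the best pairwise record.

F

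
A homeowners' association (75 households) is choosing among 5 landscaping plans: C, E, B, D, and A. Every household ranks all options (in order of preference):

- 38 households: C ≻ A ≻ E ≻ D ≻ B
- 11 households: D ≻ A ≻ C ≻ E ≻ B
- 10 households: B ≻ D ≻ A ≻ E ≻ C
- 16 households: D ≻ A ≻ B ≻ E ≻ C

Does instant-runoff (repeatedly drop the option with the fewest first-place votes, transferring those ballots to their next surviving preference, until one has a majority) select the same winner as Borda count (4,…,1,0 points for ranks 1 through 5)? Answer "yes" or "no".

no

Instant-runoff — R1 C 38, E 0, B 10, D 27, A 0 (C winner). Winner: C.
Borda — scores: C 174, E 113, B 72, D 176, A 215. Winner: A.
The two methods disagree.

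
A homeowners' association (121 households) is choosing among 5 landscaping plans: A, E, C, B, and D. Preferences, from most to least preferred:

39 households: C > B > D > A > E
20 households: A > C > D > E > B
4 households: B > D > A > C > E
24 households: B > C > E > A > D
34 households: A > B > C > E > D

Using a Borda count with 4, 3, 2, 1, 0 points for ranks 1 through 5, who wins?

A: 39·1 + 20·4 + 4·2 + 24·1 + 34·4 = 287
E: 39·0 + 20·1 + 4·0 + 24·2 + 34·1 = 102
C: 39·4 + 20·3 + 4·1 + 24·3 + 34·2 = 360
B: 39·3 + 20·0 + 4·4 + 24·4 + 34·3 = 331
D: 39·2 + 20·2 + 4·3 + 24·0 + 34·0 = 130
C has the highest Borda score (360).

C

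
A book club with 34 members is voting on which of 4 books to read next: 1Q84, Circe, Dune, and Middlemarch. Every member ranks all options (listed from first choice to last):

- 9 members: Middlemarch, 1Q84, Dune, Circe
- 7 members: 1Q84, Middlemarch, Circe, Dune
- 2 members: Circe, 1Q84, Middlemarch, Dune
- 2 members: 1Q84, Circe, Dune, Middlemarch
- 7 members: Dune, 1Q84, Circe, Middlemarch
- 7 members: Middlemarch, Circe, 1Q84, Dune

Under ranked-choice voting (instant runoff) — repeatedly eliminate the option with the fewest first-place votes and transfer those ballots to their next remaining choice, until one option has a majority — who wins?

Round 1: 1Q84 9, Circe 2, Dune 7, Middlemarch 16. Eliminate Circe.
Round 2: 1Q84 11, Dune 7, Middlemarch 16. Eliminate Dune.
Round 3: 1Q84 18, Middlemarch 16. 1Q84 has a majority.

1Q84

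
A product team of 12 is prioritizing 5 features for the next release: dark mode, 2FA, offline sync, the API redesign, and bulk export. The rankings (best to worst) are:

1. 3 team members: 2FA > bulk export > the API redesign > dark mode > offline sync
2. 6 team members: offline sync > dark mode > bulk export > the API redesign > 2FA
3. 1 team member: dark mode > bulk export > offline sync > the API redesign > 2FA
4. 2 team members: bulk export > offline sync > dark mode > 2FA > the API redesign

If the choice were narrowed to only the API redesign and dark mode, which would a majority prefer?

dark mode

Voters preferring the API redesign to dark mode: 3; preferring dark mode to the API redesign: 9.
dark mode wins the head-to-head.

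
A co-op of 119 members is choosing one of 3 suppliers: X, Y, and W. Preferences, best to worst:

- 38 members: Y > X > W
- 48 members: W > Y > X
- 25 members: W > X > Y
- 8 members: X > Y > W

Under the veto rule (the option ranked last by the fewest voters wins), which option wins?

Last-place votes: X 48, Y 25, W 46.
Y is ranked last by the fewest voters, so Y wins.

Y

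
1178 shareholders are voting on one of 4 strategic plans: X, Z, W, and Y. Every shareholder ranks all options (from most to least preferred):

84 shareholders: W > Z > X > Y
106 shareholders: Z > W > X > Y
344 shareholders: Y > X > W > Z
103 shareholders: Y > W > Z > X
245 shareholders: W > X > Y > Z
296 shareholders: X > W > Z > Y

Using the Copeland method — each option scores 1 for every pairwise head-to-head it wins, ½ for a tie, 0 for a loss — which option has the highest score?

X: beats Z, W, and Y → score 3.
Z: loses to X, W, and Y → score 0.
W: beats Z and Y; loses to X → score 2.
Y: beats Z; loses to X and W → score 1.
X has the best pairwise record.

X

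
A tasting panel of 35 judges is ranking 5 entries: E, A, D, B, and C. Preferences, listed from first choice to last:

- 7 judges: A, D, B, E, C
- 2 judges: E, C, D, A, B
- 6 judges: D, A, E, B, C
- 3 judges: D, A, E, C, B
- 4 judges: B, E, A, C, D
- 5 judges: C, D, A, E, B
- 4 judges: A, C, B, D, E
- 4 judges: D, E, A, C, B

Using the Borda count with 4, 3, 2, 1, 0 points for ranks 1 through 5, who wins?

A

E: 7·1 + 2·4 + 6·2 + 3·2 + 4·3 + 5·1 + 4·0 + 4·3 = 62
A: 7·4 + 2·1 + 6·3 + 3·3 + 4·2 + 5·2 + 4·4 + 4·2 = 99
D: 7·3 + 2·2 + 6·4 + 3·4 + 4·0 + 5·3 + 4·1 + 4·4 = 96
B: 7·2 + 2·0 + 6·1 + 3·0 + 4·4 + 5·0 + 4·2 + 4·0 = 44
C: 7·0 + 2·3 + 6·0 + 3·1 + 4·1 + 5·4 + 4·3 + 4·1 = 49
A has the highest Borda score (99).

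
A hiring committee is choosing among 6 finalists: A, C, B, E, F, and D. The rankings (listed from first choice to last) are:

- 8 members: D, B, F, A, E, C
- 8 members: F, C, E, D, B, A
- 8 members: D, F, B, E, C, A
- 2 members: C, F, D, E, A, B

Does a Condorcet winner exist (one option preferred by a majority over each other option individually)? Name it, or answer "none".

D vs A: 26–0 for D.
D vs C: 16–10 for D.
D vs B: 26–0 for D.
D vs E: 18–8 for D.
D vs F: 16–10 for D.
D beats every other option head-to-head.

D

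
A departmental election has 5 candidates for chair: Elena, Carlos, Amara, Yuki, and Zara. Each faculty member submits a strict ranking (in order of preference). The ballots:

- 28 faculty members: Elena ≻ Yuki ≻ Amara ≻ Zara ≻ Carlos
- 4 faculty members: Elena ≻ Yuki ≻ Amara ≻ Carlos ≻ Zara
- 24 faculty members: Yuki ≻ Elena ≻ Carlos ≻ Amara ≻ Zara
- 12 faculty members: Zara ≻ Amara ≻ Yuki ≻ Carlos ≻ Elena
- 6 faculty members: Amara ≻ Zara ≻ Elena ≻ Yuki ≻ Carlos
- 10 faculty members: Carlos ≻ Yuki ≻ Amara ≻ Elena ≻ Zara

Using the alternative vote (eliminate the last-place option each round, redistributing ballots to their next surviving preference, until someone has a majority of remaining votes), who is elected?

Round 1: Elena 32, Carlos 10, Amara 6, Yuki 24, Zara 12. Eliminate Amara.
Round 2: Elena 32, Carlos 10, Yuki 24, Zara 18. Eliminate Carlos.
Round 3: Elena 32, Yuki 34, Zara 18. Eliminate Zara.
Round 4: Elena 38, Yuki 46. Yuki has a majority.

Yuki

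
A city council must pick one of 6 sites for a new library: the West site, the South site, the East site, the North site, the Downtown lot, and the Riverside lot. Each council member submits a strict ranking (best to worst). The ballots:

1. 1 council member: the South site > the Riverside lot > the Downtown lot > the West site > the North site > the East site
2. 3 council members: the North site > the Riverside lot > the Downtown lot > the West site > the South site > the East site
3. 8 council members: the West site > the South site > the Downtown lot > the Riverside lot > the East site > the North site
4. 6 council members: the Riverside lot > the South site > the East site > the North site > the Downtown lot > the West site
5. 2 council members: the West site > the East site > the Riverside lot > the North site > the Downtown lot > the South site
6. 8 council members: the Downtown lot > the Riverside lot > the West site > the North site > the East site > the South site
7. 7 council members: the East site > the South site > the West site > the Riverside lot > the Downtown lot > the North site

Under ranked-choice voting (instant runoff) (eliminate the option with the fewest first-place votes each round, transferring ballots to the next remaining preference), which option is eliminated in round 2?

Round 1: the West site 10, the South site 1, the East site 7, the North site 3, the Downtown lot 8, the Riverside lot 6. Eliminate the South site.
Round 2: the West site 10, the East site 7, the North site 3, the Downtown lot 8, the Riverside lot 7. Eliminate the North site.

the North site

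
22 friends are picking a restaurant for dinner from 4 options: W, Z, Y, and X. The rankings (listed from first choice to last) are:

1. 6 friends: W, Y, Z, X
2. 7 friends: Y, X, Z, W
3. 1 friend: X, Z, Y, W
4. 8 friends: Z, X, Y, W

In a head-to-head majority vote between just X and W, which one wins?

X

Voters preferring X to W: 16; preferring W to X: 6.
X wins the head-to-head.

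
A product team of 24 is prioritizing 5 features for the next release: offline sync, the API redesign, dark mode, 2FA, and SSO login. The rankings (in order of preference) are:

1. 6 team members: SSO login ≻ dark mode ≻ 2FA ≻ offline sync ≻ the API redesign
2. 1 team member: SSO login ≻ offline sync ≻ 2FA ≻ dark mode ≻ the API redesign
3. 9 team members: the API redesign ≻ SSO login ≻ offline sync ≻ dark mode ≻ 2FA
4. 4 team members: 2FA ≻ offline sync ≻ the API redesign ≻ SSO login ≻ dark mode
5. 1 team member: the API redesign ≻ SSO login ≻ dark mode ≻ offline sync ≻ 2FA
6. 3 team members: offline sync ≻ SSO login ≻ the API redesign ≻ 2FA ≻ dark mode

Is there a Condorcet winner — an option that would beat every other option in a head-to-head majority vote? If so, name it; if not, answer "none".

Checking pairwise contests:
SSO login beats offline sync 17–7.
offline sync beats the API redesign 14–10.
offline sync beats dark mode 17–7.
offline sync beats 2FA 14–10.
the API redesign beats SSO login 14–10.
Every option loses at least one head-to-head, so there is no Condorcet winner.

none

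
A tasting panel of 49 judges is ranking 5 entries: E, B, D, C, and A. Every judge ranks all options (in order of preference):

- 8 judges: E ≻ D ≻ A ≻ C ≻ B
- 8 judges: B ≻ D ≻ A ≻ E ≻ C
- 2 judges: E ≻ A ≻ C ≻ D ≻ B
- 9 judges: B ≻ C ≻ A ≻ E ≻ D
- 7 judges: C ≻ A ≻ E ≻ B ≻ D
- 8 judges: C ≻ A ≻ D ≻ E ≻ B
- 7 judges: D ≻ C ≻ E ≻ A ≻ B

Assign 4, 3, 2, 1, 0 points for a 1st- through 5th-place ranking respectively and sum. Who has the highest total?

C

E: 8·4 + 8·1 + 2·4 + 9·1 + 7·2 + 8·1 + 7·2 = 93
B: 8·0 + 8·4 + 2·0 + 9·4 + 7·1 + 8·0 + 7·0 = 75
D: 8·3 + 8·3 + 2·1 + 9·0 + 7·0 + 8·2 + 7·4 = 94
C: 8·1 + 8·0 + 2·2 + 9·3 + 7·4 + 8·4 + 7·3 = 120
A: 8·2 + 8·2 + 2·3 + 9·2 + 7·3 + 8·3 + 7·1 = 108
C has the highest Borda score (120).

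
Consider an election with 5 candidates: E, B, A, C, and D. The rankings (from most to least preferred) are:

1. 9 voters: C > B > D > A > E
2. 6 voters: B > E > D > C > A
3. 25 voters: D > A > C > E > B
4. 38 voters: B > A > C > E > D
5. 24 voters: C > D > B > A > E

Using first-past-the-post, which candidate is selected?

B

First-place votes: E 0, B 44, A 0, C 33, D 25.
B has the most first-place votes.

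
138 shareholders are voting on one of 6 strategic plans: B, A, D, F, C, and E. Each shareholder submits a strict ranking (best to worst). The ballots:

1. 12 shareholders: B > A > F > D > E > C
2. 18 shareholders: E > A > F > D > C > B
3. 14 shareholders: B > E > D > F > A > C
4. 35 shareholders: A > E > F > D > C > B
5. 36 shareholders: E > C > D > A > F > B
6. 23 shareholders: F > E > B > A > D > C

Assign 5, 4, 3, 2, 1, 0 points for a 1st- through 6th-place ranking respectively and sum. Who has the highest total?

E

B: 12·5 + 18·0 + 14·5 + 35·0 + 36·0 + 23·3 = 199
A: 12·4 + 18·4 + 14·1 + 35·5 + 36·2 + 23·2 = 427
D: 12·2 + 18·2 + 14·3 + 35·2 + 36·3 + 23·1 = 303
F: 12·3 + 18·3 + 14·2 + 35·3 + 36·1 + 23·5 = 374
C: 12·0 + 18·1 + 14·0 + 35·1 + 36·4 + 23·0 = 197
E: 12·1 + 18·5 + 14·4 + 35·4 + 36·5 + 23·4 = 570
E has the highest Borda score (570).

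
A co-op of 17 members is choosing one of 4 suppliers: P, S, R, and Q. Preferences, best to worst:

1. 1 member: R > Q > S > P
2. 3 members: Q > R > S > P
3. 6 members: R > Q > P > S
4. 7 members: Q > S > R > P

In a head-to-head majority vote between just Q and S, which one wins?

Voters preferring Q to S: 17; preferring S to Q: 0.
Q wins the head-to-head.

Q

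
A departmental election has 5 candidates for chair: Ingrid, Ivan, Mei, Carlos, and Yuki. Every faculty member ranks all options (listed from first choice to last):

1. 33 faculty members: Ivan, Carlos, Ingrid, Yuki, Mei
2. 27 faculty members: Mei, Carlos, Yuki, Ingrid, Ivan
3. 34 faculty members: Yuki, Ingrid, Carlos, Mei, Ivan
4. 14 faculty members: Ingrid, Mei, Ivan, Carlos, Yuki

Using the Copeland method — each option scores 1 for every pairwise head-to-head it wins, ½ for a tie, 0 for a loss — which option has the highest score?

Carlos

Ingrid: beats Ivan and Mei; loses to Carlos and Yuki → score 2.
Ivan: loses to Ingrid, Mei, Carlos, and Yuki → score 0.
Mei: beats Ivan; loses to Ingrid, Carlos, and Yuki → score 1.
Carlos: beats Ingrid, Ivan, Mei, and Yuki → score 4.
Yuki: beats Ingrid, Ivan, and Mei; loses to Carlos → score 3.
Carlos has the best pairwise record.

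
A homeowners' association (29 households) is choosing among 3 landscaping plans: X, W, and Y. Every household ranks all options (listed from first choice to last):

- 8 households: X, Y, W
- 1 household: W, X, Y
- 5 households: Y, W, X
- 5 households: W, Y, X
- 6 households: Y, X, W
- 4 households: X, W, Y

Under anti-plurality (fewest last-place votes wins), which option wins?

Y

Last-place votes: X 10, W 14, Y 5.
Y is ranked last by the fewest voters, so Y wins.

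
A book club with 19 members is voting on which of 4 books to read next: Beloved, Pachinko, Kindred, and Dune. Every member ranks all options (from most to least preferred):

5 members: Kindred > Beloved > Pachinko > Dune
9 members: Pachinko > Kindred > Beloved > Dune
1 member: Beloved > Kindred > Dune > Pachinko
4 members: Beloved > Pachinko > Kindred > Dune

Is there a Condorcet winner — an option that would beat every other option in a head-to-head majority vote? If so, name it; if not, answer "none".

none

Checking pairwise contests:
Kindred beats Beloved 14–5.
Beloved beats Pachinko 10–9.
Pachinko beats Kindred 13–6.
Beloved beats Dune 19–0.
Every option loses at least one head-to-head, so there is no Condorcet winner.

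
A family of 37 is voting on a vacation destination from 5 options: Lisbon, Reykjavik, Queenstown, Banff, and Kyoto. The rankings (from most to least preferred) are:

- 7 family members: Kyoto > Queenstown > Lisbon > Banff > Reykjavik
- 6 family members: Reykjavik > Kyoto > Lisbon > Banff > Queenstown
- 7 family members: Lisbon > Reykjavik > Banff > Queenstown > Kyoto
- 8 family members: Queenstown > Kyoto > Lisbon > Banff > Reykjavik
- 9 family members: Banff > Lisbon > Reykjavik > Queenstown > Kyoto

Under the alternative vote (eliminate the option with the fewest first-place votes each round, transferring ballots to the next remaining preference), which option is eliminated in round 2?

Lisbon

Round 1: Lisbon 7, Reykjavik 6, Queenstown 8, Banff 9, Kyoto 7. Eliminate Reykjavik.
Round 2: Lisbon 7, Queenstown 8, Banff 9, Kyoto 13. Eliminate Lisbon.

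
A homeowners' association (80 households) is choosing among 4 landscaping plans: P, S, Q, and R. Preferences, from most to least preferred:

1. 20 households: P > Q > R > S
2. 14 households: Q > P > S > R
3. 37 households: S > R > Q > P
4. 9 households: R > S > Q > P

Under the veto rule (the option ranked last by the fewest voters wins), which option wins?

Q

Last-place votes: P 46, S 20, Q 0, R 14.
Q is ranked last by the fewest voters, so Q wins.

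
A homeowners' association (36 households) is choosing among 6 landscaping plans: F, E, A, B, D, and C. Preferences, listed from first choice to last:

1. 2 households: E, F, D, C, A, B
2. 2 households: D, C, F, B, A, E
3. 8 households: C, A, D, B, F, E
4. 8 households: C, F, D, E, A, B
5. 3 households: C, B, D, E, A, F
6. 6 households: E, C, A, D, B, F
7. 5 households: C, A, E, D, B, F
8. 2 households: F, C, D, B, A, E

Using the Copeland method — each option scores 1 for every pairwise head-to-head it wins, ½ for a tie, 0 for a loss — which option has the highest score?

F: beats E; loses to A, B, D, and C → score 1.
E: beats A and B; loses to F, D, and C → score 2.
A: beats F, B, and D; loses to E and C → score 3.
B: beats F; loses to E, A, D, and C → score 1.
D: beats F, E, and B; loses to A and C → score 3.
C: beats F, E, A, B, and D → score 5.
C has the best pairwise record.

C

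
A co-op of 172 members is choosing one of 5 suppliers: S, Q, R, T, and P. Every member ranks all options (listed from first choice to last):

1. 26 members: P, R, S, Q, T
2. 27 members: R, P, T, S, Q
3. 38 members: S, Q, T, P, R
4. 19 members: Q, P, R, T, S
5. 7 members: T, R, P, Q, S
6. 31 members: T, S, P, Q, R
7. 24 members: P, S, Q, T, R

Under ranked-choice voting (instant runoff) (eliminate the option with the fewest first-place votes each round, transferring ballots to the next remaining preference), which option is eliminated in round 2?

R

Round 1: S 38, Q 19, R 27, T 38, P 50. Eliminate Q.
Round 2: S 38, R 27, T 38, P 69. Eliminate R.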